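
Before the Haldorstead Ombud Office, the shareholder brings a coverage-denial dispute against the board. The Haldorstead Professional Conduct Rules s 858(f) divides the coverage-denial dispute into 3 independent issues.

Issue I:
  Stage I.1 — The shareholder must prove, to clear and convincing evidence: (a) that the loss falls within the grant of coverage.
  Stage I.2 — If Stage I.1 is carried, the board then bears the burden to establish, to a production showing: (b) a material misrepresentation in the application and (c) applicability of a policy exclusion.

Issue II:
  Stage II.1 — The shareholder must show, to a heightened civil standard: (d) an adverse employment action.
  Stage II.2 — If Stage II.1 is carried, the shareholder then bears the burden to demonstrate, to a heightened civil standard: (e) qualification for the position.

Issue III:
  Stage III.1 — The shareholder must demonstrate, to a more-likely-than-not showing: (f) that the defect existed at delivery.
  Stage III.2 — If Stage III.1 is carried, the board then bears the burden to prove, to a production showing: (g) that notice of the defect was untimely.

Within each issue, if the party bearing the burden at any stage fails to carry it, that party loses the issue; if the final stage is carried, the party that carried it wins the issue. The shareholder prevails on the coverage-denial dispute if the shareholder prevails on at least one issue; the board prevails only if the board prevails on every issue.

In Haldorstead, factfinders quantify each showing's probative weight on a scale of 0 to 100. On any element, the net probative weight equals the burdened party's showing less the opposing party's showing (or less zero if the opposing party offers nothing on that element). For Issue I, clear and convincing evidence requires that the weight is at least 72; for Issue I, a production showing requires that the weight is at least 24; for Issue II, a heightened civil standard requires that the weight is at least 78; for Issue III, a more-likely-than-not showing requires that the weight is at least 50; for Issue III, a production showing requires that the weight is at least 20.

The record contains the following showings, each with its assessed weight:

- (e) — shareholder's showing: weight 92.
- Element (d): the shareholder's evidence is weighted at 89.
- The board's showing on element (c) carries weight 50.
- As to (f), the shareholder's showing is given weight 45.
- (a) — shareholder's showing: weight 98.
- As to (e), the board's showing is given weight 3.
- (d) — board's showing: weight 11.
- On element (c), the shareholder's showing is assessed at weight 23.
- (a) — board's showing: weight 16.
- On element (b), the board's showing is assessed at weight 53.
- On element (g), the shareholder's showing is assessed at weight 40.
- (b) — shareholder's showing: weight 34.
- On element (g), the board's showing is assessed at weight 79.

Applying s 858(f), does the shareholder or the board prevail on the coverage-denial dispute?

— Issue I —
Stage I.1 — burden on shareholder; standard: clear and convincing evidence (weight is at least 72).
    (a): 98 − 16 = 82 ≥ 72 [met]
  The shareholder carries Stage I.1; the board now bears the burden.
Stage I.2 — burden on board; standard: a production showing (weight is at least 24).
    (b): 53 − 34 = 19 < 24 [not met]
    (c): 50 − 23 = 27 ≥ 24 [met]
  Stage I.2 not carried; the board fails its burden.
The analysis ends at Stage I.2; the shareholder prevails on this issue.
— Issue II —
At Stage II.1 the shareholder must meet a heightened civil standard (weight is at least 78): on (d) the weight is 89 less the opposing 11 gives net 78, which does reach 78, so (d) meets the standard.
  Stage II.1 carried; the burden remains with the shareholder.
At Stage II.2 the shareholder must meet a heightened civil standard (weight is at least 78): on (e) the weight is 92 less the opposing 3 gives net 89, ≥ 78, so (e) meets the standard.
  Stage II.2 carried; the final stage is satisfied.
Every stage carried; the shareholder prevails on this issue.
— Issue III —
Stage III.1 (shareholder, a more-likely-than-not showing, weight is at least 50): (f) 45 < 50 — fails.
  The shareholder does not carry Stage III.1.
The analysis ends at Stage III.1; the board prevails on this issue.
Per-issue: Issue I → shareholder; Issue II → shareholder; Issue III → board. The shareholder must prevail on at least one issue; overall, the shareholder prevails.

shareholder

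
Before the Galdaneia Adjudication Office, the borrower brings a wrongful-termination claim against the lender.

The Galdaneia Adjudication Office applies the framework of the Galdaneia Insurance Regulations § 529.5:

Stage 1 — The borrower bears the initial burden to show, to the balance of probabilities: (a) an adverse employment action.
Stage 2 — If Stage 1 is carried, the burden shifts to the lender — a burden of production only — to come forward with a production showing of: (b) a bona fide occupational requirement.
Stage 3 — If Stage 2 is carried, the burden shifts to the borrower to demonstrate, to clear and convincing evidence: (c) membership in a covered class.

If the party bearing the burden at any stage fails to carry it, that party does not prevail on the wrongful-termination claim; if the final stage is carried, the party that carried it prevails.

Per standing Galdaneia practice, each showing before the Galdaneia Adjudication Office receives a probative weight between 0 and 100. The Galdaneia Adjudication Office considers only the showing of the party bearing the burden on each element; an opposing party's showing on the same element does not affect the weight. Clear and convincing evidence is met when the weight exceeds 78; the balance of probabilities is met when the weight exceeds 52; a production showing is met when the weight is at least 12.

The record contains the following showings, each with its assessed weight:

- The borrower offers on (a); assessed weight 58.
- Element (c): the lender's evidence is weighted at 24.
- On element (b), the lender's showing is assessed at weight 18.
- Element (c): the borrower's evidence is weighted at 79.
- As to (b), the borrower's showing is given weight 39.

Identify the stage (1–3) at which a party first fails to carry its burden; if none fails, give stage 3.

Stage 1 (borrower, the balance of probabilities, weight exceeds 52): (a) 58 > 52 — meets.
  All elements met. The burden passes to the lender.
Stage 2 (lender, a production showing, weight is at least 12): (b) 18 (borrower's 39 disregarded) ≥ 12 — meets.
  All elements met. The burden passes to the borrower.
Stage 3 (borrower, clear and convincing evidence, weight exceeds 78): (c) 79 (lender's 24 disregarded) > 78 — meets.
  All elements met at the final stage.
All stages carried — the borrower prevails.

stage 3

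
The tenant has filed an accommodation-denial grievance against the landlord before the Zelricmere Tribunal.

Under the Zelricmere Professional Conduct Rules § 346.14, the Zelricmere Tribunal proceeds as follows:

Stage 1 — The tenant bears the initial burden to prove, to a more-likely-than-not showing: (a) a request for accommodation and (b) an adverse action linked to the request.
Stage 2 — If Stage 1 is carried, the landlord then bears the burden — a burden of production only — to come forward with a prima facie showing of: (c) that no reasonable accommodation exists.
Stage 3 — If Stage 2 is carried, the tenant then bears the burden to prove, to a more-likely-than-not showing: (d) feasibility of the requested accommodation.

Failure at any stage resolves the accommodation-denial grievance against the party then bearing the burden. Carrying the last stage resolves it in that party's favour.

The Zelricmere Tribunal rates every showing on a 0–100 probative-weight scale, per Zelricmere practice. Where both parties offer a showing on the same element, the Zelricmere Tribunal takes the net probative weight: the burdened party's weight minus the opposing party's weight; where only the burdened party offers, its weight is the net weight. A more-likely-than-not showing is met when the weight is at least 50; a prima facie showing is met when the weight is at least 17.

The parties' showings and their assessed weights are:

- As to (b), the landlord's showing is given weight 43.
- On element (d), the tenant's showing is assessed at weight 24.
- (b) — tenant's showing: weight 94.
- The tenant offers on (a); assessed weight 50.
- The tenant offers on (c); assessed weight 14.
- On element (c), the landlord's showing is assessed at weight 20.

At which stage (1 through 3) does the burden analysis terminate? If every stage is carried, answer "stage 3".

stage 2

At Stage 1 the tenant must meet a more-likely-than-not showing (weight is at least 50): on (a) the weight is 50, which does reach 50, so (a) meets the standard; on (b) the weight is 94 less the opposing 43 gives net 51, ≥ 50, so (b) meets the standard.
  Stage 1 is satisfied; the onus moves to the landlord.
At Stage 2 the landlord must meet a prima facie showing (weight is at least 17): on (c) the weight is 20 less the opposing 14 gives net 6, which does not reach 17, so (c) does not meet the standard.
  The landlord does not carry Stage 2.
So the tenant prevails.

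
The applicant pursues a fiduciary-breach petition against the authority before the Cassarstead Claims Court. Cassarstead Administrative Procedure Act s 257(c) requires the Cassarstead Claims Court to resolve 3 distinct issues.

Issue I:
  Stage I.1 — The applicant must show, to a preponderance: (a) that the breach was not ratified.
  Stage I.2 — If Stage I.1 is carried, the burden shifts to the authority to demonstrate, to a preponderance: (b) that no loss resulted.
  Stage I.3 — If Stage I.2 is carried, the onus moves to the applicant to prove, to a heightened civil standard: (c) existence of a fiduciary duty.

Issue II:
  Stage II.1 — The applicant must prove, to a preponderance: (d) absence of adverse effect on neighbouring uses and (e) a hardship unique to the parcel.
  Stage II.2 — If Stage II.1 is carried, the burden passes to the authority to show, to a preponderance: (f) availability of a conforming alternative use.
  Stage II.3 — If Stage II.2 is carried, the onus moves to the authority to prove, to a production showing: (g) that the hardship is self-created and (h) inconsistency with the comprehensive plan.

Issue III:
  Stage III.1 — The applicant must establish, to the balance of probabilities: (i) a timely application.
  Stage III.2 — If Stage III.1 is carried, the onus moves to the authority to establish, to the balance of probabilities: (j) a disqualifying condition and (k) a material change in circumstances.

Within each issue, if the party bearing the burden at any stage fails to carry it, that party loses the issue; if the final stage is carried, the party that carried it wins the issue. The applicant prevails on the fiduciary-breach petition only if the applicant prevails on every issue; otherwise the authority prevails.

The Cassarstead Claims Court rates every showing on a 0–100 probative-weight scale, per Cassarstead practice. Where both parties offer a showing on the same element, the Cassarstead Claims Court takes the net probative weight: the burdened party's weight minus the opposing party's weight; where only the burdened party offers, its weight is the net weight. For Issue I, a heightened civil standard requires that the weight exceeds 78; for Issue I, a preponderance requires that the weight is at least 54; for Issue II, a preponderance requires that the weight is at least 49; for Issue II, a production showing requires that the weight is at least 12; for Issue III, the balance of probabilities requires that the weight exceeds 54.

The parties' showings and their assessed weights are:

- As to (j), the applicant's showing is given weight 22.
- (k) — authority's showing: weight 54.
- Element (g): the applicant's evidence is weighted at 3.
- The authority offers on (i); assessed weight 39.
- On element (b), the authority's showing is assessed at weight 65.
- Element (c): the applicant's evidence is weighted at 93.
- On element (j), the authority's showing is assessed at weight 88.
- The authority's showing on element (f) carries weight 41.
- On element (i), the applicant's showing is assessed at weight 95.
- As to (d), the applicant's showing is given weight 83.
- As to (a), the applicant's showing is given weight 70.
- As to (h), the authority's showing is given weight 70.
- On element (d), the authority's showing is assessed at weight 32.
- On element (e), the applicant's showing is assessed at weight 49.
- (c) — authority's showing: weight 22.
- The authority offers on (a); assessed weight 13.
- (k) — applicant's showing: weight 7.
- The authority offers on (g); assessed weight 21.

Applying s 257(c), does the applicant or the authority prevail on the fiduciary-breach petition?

authority

— Issue I —
Stage I.1 — burden on applicant; standard: a preponderance (weight is at least 54).
    (a): 70 − 13 = 57 ≥ 54 [met]
  All elements met. The burden passes to the authority.
Stage I.2 — burden on authority; standard: a preponderance (weight is at least 54).
    (b): 65 ≥ 54 [met]
  Stage I.2 carried; the burden shifts to the applicant.
Stage I.3 — burden on applicant; standard: a heightened civil standard (weight exceeds 78).
    (c): 93 − 22 = 71 ≤ 78 [not met]
  Not every element is met, so the applicant fails to carry Stage I.3.
The analysis ends at Stage I.3; the authority prevails on this issue.
— Issue II —
Stage II.1 — burden on applicant; standard: a preponderance (weight is at least 49).
    (d): 83 − 32 = 51 ≥ 49 [met]
    (e): 49 ≥ 49 [met]
  The applicant carries Stage II.1; the authority now bears the burden.
Stage II.2 — burden on authority; standard: a preponderance (weight is at least 49).
    (f): 41 < 49 [not met]
  Stage II.2 not carried; the authority fails its burden.
The analysis ends at Stage II.2; the applicant prevails on this issue.
— Issue III —
Stage III.1 — burden on applicant; standard: the balance of probabilities (weight exceeds 54).
    (i): 95 − 39 = 56 > 54 [met]
  Stage III.1 is satisfied; the onus moves to the authority.
Stage III.2 — burden on authority; standard: the balance of probabilities (weight exceeds 54).
    (j): 88 − 22 = 66 > 54 [met]
    (k): 54 − 7 = 47 ≤ 54 [not met]
  Stage III.2 not carried; the authority fails its burden.
The applicant prevails on this issue.
Per-issue: Issue I → authority; Issue II → applicant; Issue III → applicant. The applicant must prevail on every issue; overall, the authority prevails.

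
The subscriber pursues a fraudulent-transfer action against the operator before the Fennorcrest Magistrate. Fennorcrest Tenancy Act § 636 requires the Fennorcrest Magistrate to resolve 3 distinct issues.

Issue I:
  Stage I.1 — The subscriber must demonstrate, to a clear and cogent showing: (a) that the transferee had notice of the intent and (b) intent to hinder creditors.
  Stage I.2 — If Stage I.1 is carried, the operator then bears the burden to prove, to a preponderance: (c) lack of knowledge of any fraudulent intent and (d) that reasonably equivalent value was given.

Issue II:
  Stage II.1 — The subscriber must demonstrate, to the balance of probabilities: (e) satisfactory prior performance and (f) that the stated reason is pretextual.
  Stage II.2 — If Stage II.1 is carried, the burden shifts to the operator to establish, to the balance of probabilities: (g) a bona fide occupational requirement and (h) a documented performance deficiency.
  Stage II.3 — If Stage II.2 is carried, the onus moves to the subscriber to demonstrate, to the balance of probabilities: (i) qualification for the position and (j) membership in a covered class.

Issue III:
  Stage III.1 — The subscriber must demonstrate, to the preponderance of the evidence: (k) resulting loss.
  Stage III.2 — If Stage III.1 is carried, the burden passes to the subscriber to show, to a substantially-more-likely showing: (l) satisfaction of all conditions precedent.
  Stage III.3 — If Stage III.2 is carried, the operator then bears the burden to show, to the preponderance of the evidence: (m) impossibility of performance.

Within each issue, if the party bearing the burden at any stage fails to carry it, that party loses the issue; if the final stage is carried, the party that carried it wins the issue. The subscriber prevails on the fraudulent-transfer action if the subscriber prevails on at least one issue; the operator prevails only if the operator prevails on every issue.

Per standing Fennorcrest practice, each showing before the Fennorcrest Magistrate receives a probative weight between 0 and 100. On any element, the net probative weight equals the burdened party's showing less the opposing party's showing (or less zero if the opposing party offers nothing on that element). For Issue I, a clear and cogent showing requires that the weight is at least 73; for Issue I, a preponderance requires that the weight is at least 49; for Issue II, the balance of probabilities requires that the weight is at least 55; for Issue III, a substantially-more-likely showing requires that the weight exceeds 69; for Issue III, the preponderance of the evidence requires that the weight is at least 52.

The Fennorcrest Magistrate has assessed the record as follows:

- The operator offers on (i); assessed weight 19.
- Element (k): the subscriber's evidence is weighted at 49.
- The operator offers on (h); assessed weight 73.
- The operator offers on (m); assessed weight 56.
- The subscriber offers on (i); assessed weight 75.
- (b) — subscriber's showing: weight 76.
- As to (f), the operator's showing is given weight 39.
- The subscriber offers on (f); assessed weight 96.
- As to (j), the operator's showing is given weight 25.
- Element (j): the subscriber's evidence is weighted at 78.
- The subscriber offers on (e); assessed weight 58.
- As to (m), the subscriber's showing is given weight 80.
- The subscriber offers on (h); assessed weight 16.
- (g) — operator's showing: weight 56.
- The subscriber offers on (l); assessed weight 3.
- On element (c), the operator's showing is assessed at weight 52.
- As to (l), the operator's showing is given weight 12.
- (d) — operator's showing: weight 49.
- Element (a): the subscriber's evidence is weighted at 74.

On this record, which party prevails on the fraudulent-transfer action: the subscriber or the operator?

— Issue I —
Stage I.1 (subscriber, a clear and cogent showing, weight is at least 73): (a) 74 ≥ 73 — meets; (b) 76 ≥ 73 — meets.
  The subscriber carries Stage I.1; the operator now bears the burden.
Stage I.2 (operator, a preponderance, weight is at least 49): (c) 52 ≥ 49 — meets; (d) 49 ≥ 49 — meets.
  All elements met at the final stage.
With every stage satisfied, the operator prevails on this issue.
— Issue II —
At Stage II.1 the subscriber must meet the balance of probabilities (weight is at least 55): on (e) the weight is 58, ≥ 55, so (e) meets the standard; on (f) the weight is 96 less the opposing 39 gives net 57, which does reach 55, so (f) meets the standard.
  Stage II.1 carried; the burden shifts to the operator.
At Stage II.2 the operator must meet the balance of probabilities (weight is at least 55): on (g) the weight is 56, which does reach 55, so (g) meets the standard; on (h) the weight is 73 less the opposing 16 gives net 57, which does reach 55, so (h) meets the standard.
  All elements met. The burden passes to the subscriber.
At Stage II.3 the subscriber must meet the balance of probabilities (weight is at least 55): on (i) the weight is 75 less the opposing 19 gives net 56, which does reach 55, so (i) meets the standard; on (j) the weight is 78 less the opposing 25 gives net 53, < 55, so (j) does not meet the standard.
  The subscriber does not carry Stage II.3.
So the operator prevails on this issue.
— Issue III —
At Stage III.1 the subscriber must meet the preponderance of the evidence (weight is at least 52): on (k) the weight is 49, which does not reach 52, so (k) does not meet the standard.
  Stage III.1 not carried; the subscriber fails its burden.
The analysis ends at Stage III.1; the operator prevails on this issue.
Per-issue: Issue I → operator; Issue II → operator; Issue III → operator. The subscriber must prevail on at least one issue; overall, the operator prevails.

operator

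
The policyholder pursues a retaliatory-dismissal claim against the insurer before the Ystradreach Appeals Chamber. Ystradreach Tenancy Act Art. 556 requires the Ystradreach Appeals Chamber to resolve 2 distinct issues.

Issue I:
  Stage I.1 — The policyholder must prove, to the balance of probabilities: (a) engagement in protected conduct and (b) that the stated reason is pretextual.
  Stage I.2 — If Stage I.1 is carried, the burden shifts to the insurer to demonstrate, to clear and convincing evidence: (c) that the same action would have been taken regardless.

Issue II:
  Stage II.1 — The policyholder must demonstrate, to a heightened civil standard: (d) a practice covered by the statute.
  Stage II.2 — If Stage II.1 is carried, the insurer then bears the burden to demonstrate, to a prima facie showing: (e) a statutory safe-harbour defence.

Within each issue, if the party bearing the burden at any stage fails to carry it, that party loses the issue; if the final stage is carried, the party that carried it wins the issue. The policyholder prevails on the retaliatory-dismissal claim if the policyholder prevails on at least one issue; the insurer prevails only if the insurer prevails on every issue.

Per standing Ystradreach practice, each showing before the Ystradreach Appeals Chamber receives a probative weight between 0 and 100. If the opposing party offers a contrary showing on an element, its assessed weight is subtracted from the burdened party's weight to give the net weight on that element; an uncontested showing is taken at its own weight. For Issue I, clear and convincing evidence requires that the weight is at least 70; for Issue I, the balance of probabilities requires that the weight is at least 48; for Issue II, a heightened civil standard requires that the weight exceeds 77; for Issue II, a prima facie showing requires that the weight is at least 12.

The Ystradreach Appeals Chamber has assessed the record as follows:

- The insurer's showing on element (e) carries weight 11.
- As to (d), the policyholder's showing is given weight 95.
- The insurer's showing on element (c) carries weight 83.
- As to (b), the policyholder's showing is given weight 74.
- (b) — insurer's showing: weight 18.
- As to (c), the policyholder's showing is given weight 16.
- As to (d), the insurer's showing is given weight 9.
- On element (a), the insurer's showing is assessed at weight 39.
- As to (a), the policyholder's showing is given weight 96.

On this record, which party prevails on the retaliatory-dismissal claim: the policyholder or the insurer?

policyholder

— Issue I —
Stage I.1 (policyholder, the balance of probabilities, weight is at least 48): (a) net 96−39=57 ≥ 48 — meets; (b) net 74−18=56 ≥ 48 — meets.
  The policyholder carries Stage I.1; the insurer now bears the burden.
Stage I.2 (insurer, clear and convincing evidence, weight is at least 70): (c) net 83−16=67 < 70 — fails.
  The insurer does not carry Stage I.2.
The analysis ends at Stage I.2; the policyholder prevails on this issue.
— Issue II —
Stage II.1 (policyholder, a heightened civil standard, weight exceeds 77): (d) net 95−9=86 > 77 — meets.
  The policyholder carries Stage II.1; the insurer now bears the burden.
Stage II.2 (insurer, a prima facie showing, weight is at least 12): (e) 11 < 12 — fails.
  Stage II.2 not carried; the insurer fails its burden.
The analysis ends at Stage II.2; the policyholder prevails on this issue.
Per-issue: Issue I → policyholder; Issue II → policyholder. The policyholder must prevail on at least one issue; overall, the policyholder prevails.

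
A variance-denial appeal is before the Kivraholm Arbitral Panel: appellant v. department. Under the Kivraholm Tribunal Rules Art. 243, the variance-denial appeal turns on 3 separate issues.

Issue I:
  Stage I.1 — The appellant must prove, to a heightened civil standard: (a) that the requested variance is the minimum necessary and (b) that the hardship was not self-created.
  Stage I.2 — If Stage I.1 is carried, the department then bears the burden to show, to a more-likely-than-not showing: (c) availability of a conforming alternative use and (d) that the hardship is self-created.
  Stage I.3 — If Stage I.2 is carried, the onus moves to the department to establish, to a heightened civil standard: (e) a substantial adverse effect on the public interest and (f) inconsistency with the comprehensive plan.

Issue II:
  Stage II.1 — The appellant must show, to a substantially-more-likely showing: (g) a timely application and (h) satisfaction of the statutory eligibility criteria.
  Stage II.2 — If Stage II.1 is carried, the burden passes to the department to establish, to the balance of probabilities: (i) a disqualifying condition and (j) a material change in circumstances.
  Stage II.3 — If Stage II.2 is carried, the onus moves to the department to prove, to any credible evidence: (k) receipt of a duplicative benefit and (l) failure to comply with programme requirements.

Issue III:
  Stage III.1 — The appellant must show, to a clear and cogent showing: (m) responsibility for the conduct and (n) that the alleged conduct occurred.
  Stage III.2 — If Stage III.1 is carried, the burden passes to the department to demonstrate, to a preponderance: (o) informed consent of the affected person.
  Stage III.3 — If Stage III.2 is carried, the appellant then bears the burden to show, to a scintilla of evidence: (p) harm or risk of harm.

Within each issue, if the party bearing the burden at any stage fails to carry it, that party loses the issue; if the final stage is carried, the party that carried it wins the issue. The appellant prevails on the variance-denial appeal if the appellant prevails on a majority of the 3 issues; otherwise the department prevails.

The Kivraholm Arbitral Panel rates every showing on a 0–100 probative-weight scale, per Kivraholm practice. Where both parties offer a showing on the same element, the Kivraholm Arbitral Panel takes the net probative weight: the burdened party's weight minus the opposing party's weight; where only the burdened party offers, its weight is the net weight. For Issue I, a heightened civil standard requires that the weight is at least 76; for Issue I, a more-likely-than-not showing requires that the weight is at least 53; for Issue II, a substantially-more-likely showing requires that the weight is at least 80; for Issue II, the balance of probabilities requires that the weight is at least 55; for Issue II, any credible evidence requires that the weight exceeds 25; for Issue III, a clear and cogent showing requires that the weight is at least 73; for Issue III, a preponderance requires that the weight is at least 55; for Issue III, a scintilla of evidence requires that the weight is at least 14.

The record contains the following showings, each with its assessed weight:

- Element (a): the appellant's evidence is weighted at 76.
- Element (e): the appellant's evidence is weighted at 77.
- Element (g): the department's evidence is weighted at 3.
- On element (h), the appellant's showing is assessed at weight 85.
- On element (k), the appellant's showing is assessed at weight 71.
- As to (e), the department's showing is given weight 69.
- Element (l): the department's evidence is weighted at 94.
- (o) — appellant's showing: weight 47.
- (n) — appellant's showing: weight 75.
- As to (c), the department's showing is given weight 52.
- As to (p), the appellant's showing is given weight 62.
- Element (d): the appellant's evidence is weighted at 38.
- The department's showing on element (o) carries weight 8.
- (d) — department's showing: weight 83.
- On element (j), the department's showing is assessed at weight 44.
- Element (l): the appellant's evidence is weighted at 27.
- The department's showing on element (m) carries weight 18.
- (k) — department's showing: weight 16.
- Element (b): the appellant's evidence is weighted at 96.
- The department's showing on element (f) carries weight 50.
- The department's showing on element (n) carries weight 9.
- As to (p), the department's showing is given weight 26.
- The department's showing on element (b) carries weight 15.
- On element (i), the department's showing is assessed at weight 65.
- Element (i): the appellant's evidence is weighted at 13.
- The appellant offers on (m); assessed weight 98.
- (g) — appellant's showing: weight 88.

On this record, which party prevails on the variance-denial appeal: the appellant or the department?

appellant

— Issue I —
Stage I.1 — burden on appellant; standard: a heightened civil standard (weight is at least 76).
    (a): 76 ≥ 76 [met]
    (b): 96 − 15 = 81 ≥ 76 [met]
  The appellant carries Stage I.1; the department now bears the burden.
Stage I.2 — burden on department; standard: a more-likely-than-not showing (weight is at least 53).
    (c): 52 < 53 [not met]
    (d): 83 − 38 = 45 < 53 [not met]
  Stage I.2 not carried; the department fails its burden.
The appellant prevails on this issue.
— Issue II —
At Stage II.1 the appellant must meet a substantially-more-likely showing (weight is at least 80): on (g) the weight is 88 less the opposing 3 gives net 85, which does reach 80, so (g) meets the standard; on (h) the weight is 85, which does reach 80, so (h) meets the standard.
  Stage II.1 is satisfied; the onus moves to the department.
At Stage II.2 the department must meet the balance of probabilities (weight is at least 55): on (i) the weight is 65 less the opposing 13 gives net 52, which does not reach 55, so (i) does not meet the standard; on (j) the weight is 44, which does not reach 55, so (j) does not meet the standard.
  Not every element is met, so the department fails to carry Stage II.2.
The appellant prevails on this issue.
— Issue III —
Stage III.1 (appellant, a clear and cogent showing, weight is at least 73): (m) net 98−18=80 ≥ 73 — meets; (n) net 75−9=66 < 73 — fails.
  Stage III.1 not carried; the appellant fails its burden.
The department prevails on this issue.
Per-issue: Issue I → appellant; Issue II → appellant; Issue III → department. The appellant must prevail on a majority of issues; overall, the appellant prevails.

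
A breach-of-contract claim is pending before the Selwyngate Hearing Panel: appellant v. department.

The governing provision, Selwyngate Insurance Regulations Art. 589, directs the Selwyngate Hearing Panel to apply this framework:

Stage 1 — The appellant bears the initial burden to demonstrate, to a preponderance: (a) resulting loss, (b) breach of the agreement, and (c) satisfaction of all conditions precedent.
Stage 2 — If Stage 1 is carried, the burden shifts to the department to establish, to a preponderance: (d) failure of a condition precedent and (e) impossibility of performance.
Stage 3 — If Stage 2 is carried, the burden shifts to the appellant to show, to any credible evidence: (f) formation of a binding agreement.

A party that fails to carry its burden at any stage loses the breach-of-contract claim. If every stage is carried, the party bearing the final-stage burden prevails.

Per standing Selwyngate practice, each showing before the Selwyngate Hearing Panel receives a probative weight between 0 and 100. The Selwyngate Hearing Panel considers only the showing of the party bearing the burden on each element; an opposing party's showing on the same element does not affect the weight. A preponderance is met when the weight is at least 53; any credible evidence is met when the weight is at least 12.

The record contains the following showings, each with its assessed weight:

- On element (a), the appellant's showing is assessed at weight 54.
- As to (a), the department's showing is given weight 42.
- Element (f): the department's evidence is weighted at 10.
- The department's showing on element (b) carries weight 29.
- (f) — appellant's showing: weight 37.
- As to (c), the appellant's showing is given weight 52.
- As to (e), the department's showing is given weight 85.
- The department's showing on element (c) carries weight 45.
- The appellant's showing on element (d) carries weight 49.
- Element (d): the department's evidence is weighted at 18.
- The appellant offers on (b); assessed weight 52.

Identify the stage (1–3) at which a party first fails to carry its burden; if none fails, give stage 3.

stage 1

Stage 1 — burden on appellant; standard: a preponderance (weight is at least 53).
    (a): 54 (department's 42 disregarded) ≥ 53 [met]
    (b): 52 (department's 29 disregarded) < 53 [not met]
    (c): 52 (department's 45 disregarded) < 53 [not met]
  The appellant does not carry Stage 1.
So the department prevails.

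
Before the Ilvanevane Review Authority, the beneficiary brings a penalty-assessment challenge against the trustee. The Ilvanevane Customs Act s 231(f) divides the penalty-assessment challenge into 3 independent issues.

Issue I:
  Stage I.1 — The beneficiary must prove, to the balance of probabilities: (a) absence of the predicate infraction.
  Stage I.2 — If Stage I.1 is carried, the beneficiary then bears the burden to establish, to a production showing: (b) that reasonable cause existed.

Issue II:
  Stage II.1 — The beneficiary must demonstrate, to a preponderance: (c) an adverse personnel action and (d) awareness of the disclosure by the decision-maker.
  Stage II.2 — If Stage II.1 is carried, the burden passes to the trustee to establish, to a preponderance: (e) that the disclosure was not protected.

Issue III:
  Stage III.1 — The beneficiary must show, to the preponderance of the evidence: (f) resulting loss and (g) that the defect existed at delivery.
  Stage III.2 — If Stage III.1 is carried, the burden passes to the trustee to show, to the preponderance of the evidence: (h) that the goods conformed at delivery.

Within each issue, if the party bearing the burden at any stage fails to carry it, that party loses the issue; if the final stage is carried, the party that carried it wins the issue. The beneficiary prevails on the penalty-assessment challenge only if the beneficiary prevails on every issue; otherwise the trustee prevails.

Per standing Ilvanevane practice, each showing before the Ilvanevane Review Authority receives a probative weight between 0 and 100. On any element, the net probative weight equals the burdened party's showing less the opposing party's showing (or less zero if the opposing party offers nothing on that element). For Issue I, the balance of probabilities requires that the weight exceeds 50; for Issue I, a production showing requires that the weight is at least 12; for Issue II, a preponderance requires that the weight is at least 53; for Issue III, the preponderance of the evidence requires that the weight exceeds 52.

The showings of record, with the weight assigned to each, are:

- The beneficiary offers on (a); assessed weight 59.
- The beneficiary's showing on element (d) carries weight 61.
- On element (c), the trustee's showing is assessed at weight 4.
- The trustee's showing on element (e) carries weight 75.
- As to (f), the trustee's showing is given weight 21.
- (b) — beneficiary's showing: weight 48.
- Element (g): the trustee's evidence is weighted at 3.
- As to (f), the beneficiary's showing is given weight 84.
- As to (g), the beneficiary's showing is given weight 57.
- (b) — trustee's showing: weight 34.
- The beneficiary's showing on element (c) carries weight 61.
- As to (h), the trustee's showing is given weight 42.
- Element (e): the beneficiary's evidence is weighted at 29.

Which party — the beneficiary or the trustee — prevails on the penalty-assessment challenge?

— Issue I —
Stage I.1 (beneficiary, the balance of probabilities, weight exceeds 50): (a) 59 > 50 — meets.
  All elements met. The beneficiary retains the burden for Stage I.2.
Stage I.2 (beneficiary, a production showing, weight is at least 12): (b) net 48−34=14 ≥ 12 — meets.
  All elements met at the final stage.
All stages carried — the beneficiary prevails on this issue.
— Issue II —
At Stage II.1 the beneficiary must meet a preponderance (weight is at least 53): on (c) the weight is 61 less the opposing 4 gives net 57, ≥ 53, so (c) meets the standard; on (d) the weight is 61, which does reach 53, so (d) meets the standard.
  Stage II.1 is satisfied; the onus moves to the trustee.
At Stage II.2 the trustee must meet a preponderance (weight is at least 53): on (e) the weight is 75 less the opposing 29 gives net 46, which does not reach 53, so (e) does not meet the standard.
  Stage II.2 not carried; the trustee fails its burden.
So the beneficiary prevails on this issue.
— Issue III —
Stage III.1 — burden on beneficiary; standard: the preponderance of the evidence (weight exceeds 52).
    (f): 84 − 21 = 63 > 52 [met]
    (g): 57 − 3 = 54 > 52 [met]
  Stage III.1 is satisfied; the onus moves to the trustee.
Stage III.2 — burden on trustee; standard: the preponderance of the evidence (weight exceeds 52).
    (h): 42 ≤ 52 [not met]
  Not every element is met, so the trustee fails to carry Stage III.2.
So the beneficiary prevails on this issue.
Per-issue: Issue I → beneficiary; Issue II → beneficiary; Issue III → beneficiary. The beneficiary must prevail on every issue; overall, the beneficiary prevails.

beneficiary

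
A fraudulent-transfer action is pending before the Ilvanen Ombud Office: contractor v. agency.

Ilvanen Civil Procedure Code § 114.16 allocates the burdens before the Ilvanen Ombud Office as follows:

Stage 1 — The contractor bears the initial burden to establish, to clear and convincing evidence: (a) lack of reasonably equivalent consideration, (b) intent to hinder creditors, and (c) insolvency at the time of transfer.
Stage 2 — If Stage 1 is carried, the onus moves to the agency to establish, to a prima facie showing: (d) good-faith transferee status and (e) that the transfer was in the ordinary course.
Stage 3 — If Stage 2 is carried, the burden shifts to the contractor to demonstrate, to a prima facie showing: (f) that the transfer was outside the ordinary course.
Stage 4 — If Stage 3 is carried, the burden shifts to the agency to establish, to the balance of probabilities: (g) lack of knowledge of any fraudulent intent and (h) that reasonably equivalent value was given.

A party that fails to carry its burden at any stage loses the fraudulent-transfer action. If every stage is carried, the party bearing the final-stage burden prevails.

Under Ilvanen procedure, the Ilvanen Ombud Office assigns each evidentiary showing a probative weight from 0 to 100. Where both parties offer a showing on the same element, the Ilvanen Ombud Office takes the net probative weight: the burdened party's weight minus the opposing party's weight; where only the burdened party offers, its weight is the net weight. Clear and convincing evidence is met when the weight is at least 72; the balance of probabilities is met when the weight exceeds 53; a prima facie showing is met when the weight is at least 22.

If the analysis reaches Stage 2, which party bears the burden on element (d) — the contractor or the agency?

Stage 2's rule assigns the burden to the agency (to a prima facie showing).

agency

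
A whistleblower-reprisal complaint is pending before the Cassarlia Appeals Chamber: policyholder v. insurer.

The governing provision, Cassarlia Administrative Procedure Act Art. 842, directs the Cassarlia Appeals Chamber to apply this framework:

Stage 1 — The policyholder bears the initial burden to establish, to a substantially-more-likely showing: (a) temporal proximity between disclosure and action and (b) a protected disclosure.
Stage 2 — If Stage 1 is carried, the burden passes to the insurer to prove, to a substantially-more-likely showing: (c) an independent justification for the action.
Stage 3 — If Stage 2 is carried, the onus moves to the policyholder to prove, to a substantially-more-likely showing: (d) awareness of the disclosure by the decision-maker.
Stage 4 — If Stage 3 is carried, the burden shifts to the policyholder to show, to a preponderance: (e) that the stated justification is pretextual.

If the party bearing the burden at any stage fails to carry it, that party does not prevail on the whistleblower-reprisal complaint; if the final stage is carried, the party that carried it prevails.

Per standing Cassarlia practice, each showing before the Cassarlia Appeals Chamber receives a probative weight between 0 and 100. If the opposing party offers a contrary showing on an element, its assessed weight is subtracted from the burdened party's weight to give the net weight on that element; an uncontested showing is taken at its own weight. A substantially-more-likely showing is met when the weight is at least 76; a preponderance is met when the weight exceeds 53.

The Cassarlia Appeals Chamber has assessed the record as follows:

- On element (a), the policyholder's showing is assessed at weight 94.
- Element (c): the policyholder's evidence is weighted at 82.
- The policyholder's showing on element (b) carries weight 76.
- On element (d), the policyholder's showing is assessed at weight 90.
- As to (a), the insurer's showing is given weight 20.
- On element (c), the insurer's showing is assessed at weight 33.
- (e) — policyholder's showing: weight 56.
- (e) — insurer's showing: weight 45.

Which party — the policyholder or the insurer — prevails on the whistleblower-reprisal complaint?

insurer

At Stage 1 the policyholder must meet a substantially-more-likely showing (weight is at least 76): on (a) the weight is 94 less the opposing 20 gives net 74, which does not reach 76, so (a) does not meet the standard; on (b) the weight is 76, which does reach 76, so (b) meets the standard.
  The policyholder does not carry Stage 1.
The insurer prevails.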